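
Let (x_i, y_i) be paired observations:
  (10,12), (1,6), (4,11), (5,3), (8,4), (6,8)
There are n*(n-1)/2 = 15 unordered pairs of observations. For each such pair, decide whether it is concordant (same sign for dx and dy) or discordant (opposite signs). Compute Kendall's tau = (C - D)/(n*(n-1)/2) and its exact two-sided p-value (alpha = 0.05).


Step 1: Enumerate the 15 unordered pairs (i,j) with i<j and classify each by sign(x_j-x_i) * sign(y_j-y_i).
  (1,2):dx=-9,dy=-6->C; (1,3):dx=-6,dy=-1->C; (1,4):dx=-5,dy=-9->C; (1,5):dx=-2,dy=-8->C
  (1,6):dx=-4,dy=-4->C; (2,3):dx=+3,dy=+5->C; (2,4):dx=+4,dy=-3->D; (2,5):dx=+7,dy=-2->D
  (2,6):dx=+5,dy=+2->C; (3,4):dx=+1,dy=-8->D; (3,5):dx=+4,dy=-7->D; (3,6):dx=+2,dy=-3->D
  (4,5):dx=+3,dy=+1->C; (4,6):dx=+1,dy=+5->C; (5,6):dx=-2,dy=+4->D
Step 2: C = 9, D = 6, total pairs = 15.
Step 3: tau = (C - D)/(n(n-1)/2) = (9 - 6)/15 = 0.200000.
Step 4: Exact two-sided p-value (enumerate n! = 720 permutations of y under H0): p = 0.719444.
Step 5: alpha = 0.05. fail to reject H0.

tau_b = 0.2000 (C=9, D=6), p = 0.719444, fail to reject H0.


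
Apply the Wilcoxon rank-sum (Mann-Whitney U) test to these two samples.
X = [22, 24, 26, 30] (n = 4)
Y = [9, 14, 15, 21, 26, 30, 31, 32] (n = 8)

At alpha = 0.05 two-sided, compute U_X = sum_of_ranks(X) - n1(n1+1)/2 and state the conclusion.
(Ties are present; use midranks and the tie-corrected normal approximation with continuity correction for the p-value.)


Step 1: Combine and sort all 12 observations; assign midranks.
sorted (value, group): (9,Y), (14,Y), (15,Y), (21,Y), (22,X), (24,X), (26,X), (26,Y), (30,X), (30,Y), (31,Y), (32,Y)
ranks: 9->1, 14->2, 15->3, 21->4, 22->5, 24->6, 26->7.5, 26->7.5, 30->9.5, 30->9.5, 31->11, 32->12
Step 2: Rank sum for X: R1 = 5 + 6 + 7.5 + 9.5 = 28.
Step 3: U_X = R1 - n1(n1+1)/2 = 28 - 4*5/2 = 28 - 10 = 18.
       U_Y = n1*n2 - U_X = 32 - 18 = 14.
Step 4: Ties are present, so use the tie-corrected normal approximation (with continuity correction) for the p-value.
Step 5: p-value = 0.798215; compare to alpha = 0.05. fail to reject H0.

U_X = 18, p = 0.798215, fail to reject H0 at alpha = 0.05.


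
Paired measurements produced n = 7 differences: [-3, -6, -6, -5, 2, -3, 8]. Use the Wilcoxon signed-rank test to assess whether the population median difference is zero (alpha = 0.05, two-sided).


Step 1: Drop any zero differences (none here) and take |d_i|.
|d| = [3, 6, 6, 5, 2, 3, 8]
Step 2: Midrank |d_i| (ties get averaged ranks).
ranks: |3|->2.5, |6|->5.5, |6|->5.5, |5|->4, |2|->1, |3|->2.5, |8|->7
Step 3: Attach original signs; sum ranks with positive sign and with negative sign.
W+ = 1 + 7 = 8
W- = 2.5 + 5.5 + 5.5 + 4 + 2.5 = 20
(Check: W+ + W- = 28 should equal n(n+1)/2 = 28.)
Step 4: Test statistic W = min(W+, W-) = 8.
Step 5: Ties in |d|, so use the tie-corrected normal approximation.
        E[W] = n(n+1)/4 = 7*8/4 = 14.
        Tie groups: |d|=3 (t=2), |d|=6 (t=2); sum(t^3 - t) = 12.
        Var[W] = n(n+1)(2n+1)/24 - sum(t^3-t)/48 = 840/24 - 12/48 = 34.75.
        z = (W - E[W]) / sqrt(Var[W]) = (8 - 14) / 5.8949 = -1.0178.
        Two-sided p = 2*Phi(z) = 0.308760.
Step 6: alpha = 0.05. fail to reject H0.

W+ = 8, W- = 20, W = min = 8, p = 0.308760, fail to reject H0.


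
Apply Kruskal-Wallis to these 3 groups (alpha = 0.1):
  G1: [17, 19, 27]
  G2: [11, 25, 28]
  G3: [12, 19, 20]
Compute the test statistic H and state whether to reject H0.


Step 1: Combine all N = 9 observations and assign midranks.
sorted (value, group, rank): (11,G2,1), (12,G3,2), (17,G1,3), (19,G1,4.5), (19,G3,4.5), (20,G3,6), (25,G2,7), (27,G1,8), (28,G2,9)
Step 2: Sum ranks within each group.
R_1 = 15.5 (n_1 = 3)
R_2 = 17 (n_2 = 3)
R_3 = 12.5 (n_3 = 3)
Step 3: H = 12/(N(N+1)) * sum(R_i^2/n_i) - 3(N+1)
     = 12/(9*10) * (15.5^2/3 + 17^2/3 + 12.5^2/3) - 3*10
     = 0.133333 * 228.5 - 30
     = 0.466667.
Step 4: Ties present; correction factor C = 1 - 6/(9^3 - 9) = 0.991667. Corrected H = 0.466667 / 0.991667 = 0.470588.
Step 5: Under H0, H ~ chi^2(2); p-value = 0.790338.
Step 6: alpha = 0.1. fail to reject H0.

H = 0.4706, df = 2, p = 0.790338, fail to reject H0.


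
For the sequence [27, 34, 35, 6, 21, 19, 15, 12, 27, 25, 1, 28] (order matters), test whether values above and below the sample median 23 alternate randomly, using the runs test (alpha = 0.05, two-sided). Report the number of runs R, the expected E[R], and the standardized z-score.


Step 1: Compute median = 23; label A = above, B = below.
Labels in order: AAABBBBBAABA  (n_A = 6, n_B = 6)
Step 2: Count runs R = 5.
Step 3: Under H0 (random ordering), E[R] = 2*n_A*n_B/(n_A+n_B) + 1 = 2*6*6/12 + 1 = 7.0000.
        Var[R] = 2*n_A*n_B*(2*n_A*n_B - n_A - n_B) / ((n_A+n_B)^2 * (n_A+n_B-1)) = 4320/1584 = 2.7273.
        SD[R] = 1.6514.
Step 4: Continuity-corrected z = (R + 0.5 - E[R]) / SD[R] = (5 + 0.5 - 7.0000) / 1.6514 = -0.9083.
Step 5: Two-sided p-value via normal approximation = 2*(1 - Phi(|z|)) = 0.363722.
Step 6: alpha = 0.05. fail to reject H0.

R = 5, z = -0.9083, p = 0.363722, fail to reject H0.


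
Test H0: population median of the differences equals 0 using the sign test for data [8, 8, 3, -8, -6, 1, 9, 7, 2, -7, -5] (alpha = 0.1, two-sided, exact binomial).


Step 1: Discard zero differences. Original n = 11; n_eff = number of nonzero differences = 11.
Nonzero differences (with sign): +8, +8, +3, -8, -6, +1, +9, +7, +2, -7, -5
Step 2: Count signs: positive = 7, negative = 4.
Step 3: Under H0: P(positive) = 0.5, so the number of positives S ~ Bin(11, 0.5).
Step 4: Two-sided exact p-value = sum of Bin(11,0.5) probabilities at or below the observed probability = 0.548828.
Step 5: alpha = 0.1. fail to reject H0.

n_eff = 11, pos = 7, neg = 4, p = 0.548828, fail to reject H0.


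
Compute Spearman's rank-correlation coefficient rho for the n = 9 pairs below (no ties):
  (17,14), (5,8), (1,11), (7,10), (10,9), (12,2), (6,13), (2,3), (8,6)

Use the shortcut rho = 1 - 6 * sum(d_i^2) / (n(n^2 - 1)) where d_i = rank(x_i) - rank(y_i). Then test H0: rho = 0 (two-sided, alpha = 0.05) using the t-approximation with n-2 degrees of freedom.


Step 1: Rank x and y separately (midranks; no ties here).
rank(x): 17->9, 5->3, 1->1, 7->5, 10->7, 12->8, 6->4, 2->2, 8->6
rank(y): 14->9, 8->4, 11->7, 10->6, 9->5, 2->1, 13->8, 3->2, 6->3
Step 2: d_i = R_x(i) - R_y(i); compute d_i^2.
  (9-9)^2=0, (3-4)^2=1, (1-7)^2=36, (5-6)^2=1, (7-5)^2=4, (8-1)^2=49, (4-8)^2=16, (2-2)^2=0, (6-3)^2=9
sum(d^2) = 116.
Step 3: rho = 1 - 6*116 / (9*(9^2 - 1)) = 1 - 696/720 = 0.033333.
Step 4: Under H0, t = rho * sqrt((n-2)/(1-rho^2)) = 0.0882 ~ t(7).
Step 5: Two-sided p-value from the t-distribution with 7 df = 0.932157.
Step 6: alpha = 0.05. fail to reject H0.

rho = 0.0333, p = 0.932157, fail to reject H0 at alpha = 0.05.


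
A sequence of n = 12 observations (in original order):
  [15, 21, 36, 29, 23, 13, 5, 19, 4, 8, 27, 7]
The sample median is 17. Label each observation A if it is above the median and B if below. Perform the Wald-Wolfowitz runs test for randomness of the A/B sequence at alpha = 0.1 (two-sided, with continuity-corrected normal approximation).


Step 1: Compute median = 17; label A = above, B = below.
Labels in order: BAAAABBABBAB  (n_A = 6, n_B = 6)
Step 2: Count runs R = 7.
Step 3: Under H0 (random ordering), E[R] = 2*n_A*n_B/(n_A+n_B) + 1 = 2*6*6/12 + 1 = 7.0000.
        Var[R] = 2*n_A*n_B*(2*n_A*n_B - n_A - n_B) / ((n_A+n_B)^2 * (n_A+n_B-1)) = 4320/1584 = 2.7273.
        SD[R] = 1.6514.
Step 4: R = E[R], so z = 0 with no continuity correction.
Step 5: Two-sided p-value via normal approximation = 2*(1 - Phi(|z|)) = 1.000000.
Step 6: alpha = 0.1. fail to reject H0.

R = 7, z = 0.0000, p = 1.000000, fail to reject H0.


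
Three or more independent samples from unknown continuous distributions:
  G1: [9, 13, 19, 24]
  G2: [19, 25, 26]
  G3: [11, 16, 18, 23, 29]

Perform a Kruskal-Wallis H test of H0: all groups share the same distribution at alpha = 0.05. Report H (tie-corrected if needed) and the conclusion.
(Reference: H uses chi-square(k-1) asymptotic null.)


Step 1: Combine all N = 12 observations and assign midranks.
sorted (value, group, rank): (9,G1,1), (11,G3,2), (13,G1,3), (16,G3,4), (18,G3,5), (19,G1,6.5), (19,G2,6.5), (23,G3,8), (24,G1,9), (25,G2,10), (26,G2,11), (29,G3,12)
Step 2: Sum ranks within each group.
R_1 = 19.5 (n_1 = 4)
R_2 = 27.5 (n_2 = 3)
R_3 = 31 (n_3 = 5)
Step 3: H = 12/(N(N+1)) * sum(R_i^2/n_i) - 3(N+1)
     = 12/(12*13) * (19.5^2/4 + 27.5^2/3 + 31^2/5) - 3*13
     = 0.076923 * 539.346 - 39
     = 2.488141.
Step 4: Ties present; correction factor C = 1 - 6/(12^3 - 12) = 0.996503. Corrected H = 2.488141 / 0.996503 = 2.496871.
Step 5: Under H0, H ~ chi^2(2); p-value = 0.286953.
Step 6: alpha = 0.05. fail to reject H0.

H = 2.4969, df = 2, p = 0.286953, fail to reject H0.


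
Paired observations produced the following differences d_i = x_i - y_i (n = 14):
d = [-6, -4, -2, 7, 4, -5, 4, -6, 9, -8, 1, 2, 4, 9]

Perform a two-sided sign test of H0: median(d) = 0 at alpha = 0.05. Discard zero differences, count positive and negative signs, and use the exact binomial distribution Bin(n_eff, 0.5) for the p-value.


Step 1: Discard zero differences. Original n = 14; n_eff = number of nonzero differences = 14.
Nonzero differences (with sign): -6, -4, -2, +7, +4, -5, +4, -6, +9, -8, +1, +2, +4, +9
Step 2: Count signs: positive = 8, negative = 6.
Step 3: Under H0: P(positive) = 0.5, so the number of positives S ~ Bin(14, 0.5).
Step 4: Two-sided exact p-value = sum of Bin(14,0.5) probabilities at or below the observed probability = 0.790527.
Step 5: alpha = 0.05. fail to reject H0.

n_eff = 14, pos = 8, neg = 6, p = 0.790527, fail to reject H0.


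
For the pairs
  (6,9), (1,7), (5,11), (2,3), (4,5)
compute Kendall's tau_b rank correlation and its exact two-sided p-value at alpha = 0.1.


Step 1: Enumerate the 10 unordered pairs (i,j) with i<j and classify each by sign(x_j-x_i) * sign(y_j-y_i).
  (1,2):dx=-5,dy=-2->C; (1,3):dx=-1,dy=+2->D; (1,4):dx=-4,dy=-6->C; (1,5):dx=-2,dy=-4->C
  (2,3):dx=+4,dy=+4->C; (2,4):dx=+1,dy=-4->D; (2,5):dx=+3,dy=-2->D; (3,4):dx=-3,dy=-8->C
  (3,5):dx=-1,dy=-6->C; (4,5):dx=+2,dy=+2->C
Step 2: C = 7, D = 3, total pairs = 10.
Step 3: tau = (C - D)/(n(n-1)/2) = (7 - 3)/10 = 0.400000.
Step 4: Exact two-sided p-value (enumerate n! = 120 permutations of y under H0): p = 0.483333.
Step 5: alpha = 0.1. fail to reject H0.

tau_b = 0.4000 (C=7, D=3), p = 0.483333, fail to reject H0.


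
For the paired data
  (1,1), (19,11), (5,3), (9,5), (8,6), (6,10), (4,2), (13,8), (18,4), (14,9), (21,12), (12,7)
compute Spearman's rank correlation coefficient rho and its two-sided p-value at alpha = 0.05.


Step 1: Rank x and y separately (midranks; no ties here).
rank(x): 1->1, 19->11, 5->3, 9->6, 8->5, 6->4, 4->2, 13->8, 18->10, 14->9, 21->12, 12->7
rank(y): 1->1, 11->11, 3->3, 5->5, 6->6, 10->10, 2->2, 8->8, 4->4, 9->9, 12->12, 7->7
Step 2: d_i = R_x(i) - R_y(i); compute d_i^2.
  (1-1)^2=0, (11-11)^2=0, (3-3)^2=0, (6-5)^2=1, (5-6)^2=1, (4-10)^2=36, (2-2)^2=0, (8-8)^2=0, (10-4)^2=36, (9-9)^2=0, (12-12)^2=0, (7-7)^2=0
sum(d^2) = 74.
Step 3: rho = 1 - 6*74 / (12*(12^2 - 1)) = 1 - 444/1716 = 0.741259.
Step 4: Under H0, t = rho * sqrt((n-2)/(1-rho^2)) = 3.4923 ~ t(10).
Step 5: Two-sided p-value from the t-distribution with 10 df = 0.005801.
Step 6: alpha = 0.05. reject H0.

rho = 0.7413, p = 0.005801, reject H0 at alpha = 0.05.


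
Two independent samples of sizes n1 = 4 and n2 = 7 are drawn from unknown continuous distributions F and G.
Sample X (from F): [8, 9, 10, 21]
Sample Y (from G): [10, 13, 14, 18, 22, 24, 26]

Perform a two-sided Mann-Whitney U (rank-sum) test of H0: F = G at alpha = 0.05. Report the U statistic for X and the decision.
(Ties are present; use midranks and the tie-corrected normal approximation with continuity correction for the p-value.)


Step 1: Combine and sort all 11 observations; assign midranks.
sorted (value, group): (8,X), (9,X), (10,X), (10,Y), (13,Y), (14,Y), (18,Y), (21,X), (22,Y), (24,Y), (26,Y)
ranks: 8->1, 9->2, 10->3.5, 10->3.5, 13->5, 14->6, 18->7, 21->8, 22->9, 24->10, 26->11
Step 2: Rank sum for X: R1 = 1 + 2 + 3.5 + 8 = 14.5.
Step 3: U_X = R1 - n1(n1+1)/2 = 14.5 - 4*5/2 = 14.5 - 10 = 4.5.
       U_Y = n1*n2 - U_X = 28 - 4.5 = 23.5.
Step 4: Ties are present, so use the tie-corrected normal approximation (with continuity correction) for the p-value.
Step 5: p-value = 0.088247; compare to alpha = 0.05. fail to reject H0.

U_X = 4.5, p = 0.088247, fail to reject H0 at alpha = 0.05.


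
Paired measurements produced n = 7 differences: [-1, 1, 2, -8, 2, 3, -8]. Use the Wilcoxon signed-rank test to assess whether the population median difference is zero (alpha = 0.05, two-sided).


Step 1: Drop any zero differences (none here) and take |d_i|.
|d| = [1, 1, 2, 8, 2, 3, 8]
Step 2: Midrank |d_i| (ties get averaged ranks).
ranks: |1|->1.5, |1|->1.5, |2|->3.5, |8|->6.5, |2|->3.5, |3|->5, |8|->6.5
Step 3: Attach original signs; sum ranks with positive sign and with negative sign.
W+ = 1.5 + 3.5 + 3.5 + 5 = 13.5
W- = 1.5 + 6.5 + 6.5 = 14.5
(Check: W+ + W- = 28 should equal n(n+1)/2 = 28.)
Step 4: Test statistic W = min(W+, W-) = 13.5.
Step 5: Ties in |d|, so use the tie-corrected normal approximation.
        E[W] = n(n+1)/4 = 7*8/4 = 14.
        Tie groups: |d|=1 (t=2), |d|=2 (t=2), |d|=8 (t=2); sum(t^3 - t) = 18.
        Var[W] = n(n+1)(2n+1)/24 - sum(t^3-t)/48 = 840/24 - 18/48 = 34.625.
        z = (W - E[W]) / sqrt(Var[W]) = (13.5 - 14) / 5.8843 = -0.0850.
        Two-sided p = 2*Phi(z) = 0.932284.
Step 6: alpha = 0.05. fail to reject H0.

W+ = 13.5, W- = 14.5, W = min = 13.5, p = 0.932284, fail to reject H0.


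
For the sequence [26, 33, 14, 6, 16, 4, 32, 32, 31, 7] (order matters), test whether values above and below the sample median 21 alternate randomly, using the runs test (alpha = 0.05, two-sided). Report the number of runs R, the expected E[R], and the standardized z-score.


Step 1: Compute median = 21; label A = above, B = below.
Labels in order: AABBBBAAAB  (n_A = 5, n_B = 5)
Step 2: Count runs R = 4.
Step 3: Under H0 (random ordering), E[R] = 2*n_A*n_B/(n_A+n_B) + 1 = 2*5*5/10 + 1 = 6.0000.
        Var[R] = 2*n_A*n_B*(2*n_A*n_B - n_A - n_B) / ((n_A+n_B)^2 * (n_A+n_B-1)) = 2000/900 = 2.2222.
        SD[R] = 1.4907.
Step 4: Continuity-corrected z = (R + 0.5 - E[R]) / SD[R] = (4 + 0.5 - 6.0000) / 1.4907 = -1.0062.
Step 5: Two-sided p-value via normal approximation = 2*(1 - Phi(|z|)) = 0.314305.
Step 6: alpha = 0.05. fail to reject H0.

R = 4, z = -1.0062, p = 0.314305, fail to reject H0.


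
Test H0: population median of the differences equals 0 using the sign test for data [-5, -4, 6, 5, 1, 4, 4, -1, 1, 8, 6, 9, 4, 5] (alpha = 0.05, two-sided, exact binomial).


Step 1: Discard zero differences. Original n = 14; n_eff = number of nonzero differences = 14.
Nonzero differences (with sign): -5, -4, +6, +5, +1, +4, +4, -1, +1, +8, +6, +9, +4, +5
Step 2: Count signs: positive = 11, negative = 3.
Step 3: Under H0: P(positive) = 0.5, so the number of positives S ~ Bin(14, 0.5).
Step 4: Two-sided exact p-value = sum of Bin(14,0.5) probabilities at or below the observed probability = 0.057373.
Step 5: alpha = 0.05. fail to reject H0.

n_eff = 14, pos = 11, neg = 3, p = 0.057373, fail to reject H0.


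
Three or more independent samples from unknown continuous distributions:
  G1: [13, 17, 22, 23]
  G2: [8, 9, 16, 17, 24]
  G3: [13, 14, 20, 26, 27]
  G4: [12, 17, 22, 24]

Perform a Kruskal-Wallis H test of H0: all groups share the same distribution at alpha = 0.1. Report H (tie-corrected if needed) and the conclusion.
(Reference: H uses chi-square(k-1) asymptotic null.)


Step 1: Combine all N = 18 observations and assign midranks.
sorted (value, group, rank): (8,G2,1), (9,G2,2), (12,G4,3), (13,G1,4.5), (13,G3,4.5), (14,G3,6), (16,G2,7), (17,G1,9), (17,G2,9), (17,G4,9), (20,G3,11), (22,G1,12.5), (22,G4,12.5), (23,G1,14), (24,G2,15.5), (24,G4,15.5), (26,G3,17), (27,G3,18)
Step 2: Sum ranks within each group.
R_1 = 40 (n_1 = 4)
R_2 = 34.5 (n_2 = 5)
R_3 = 56.5 (n_3 = 5)
R_4 = 40 (n_4 = 4)
Step 3: H = 12/(N(N+1)) * sum(R_i^2/n_i) - 3(N+1)
     = 12/(18*19) * (40^2/4 + 34.5^2/5 + 56.5^2/5 + 40^2/4) - 3*19
     = 0.035088 * 1676.5 - 57
     = 1.824561.
Step 4: Ties present; correction factor C = 1 - 42/(18^3 - 18) = 0.992776. Corrected H = 1.824561 / 0.992776 = 1.837838.
Step 5: Under H0, H ~ chi^2(3); p-value = 0.606736.
Step 6: alpha = 0.1. fail to reject H0.

H = 1.8378, df = 3, p = 0.606736, fail to reject H0.


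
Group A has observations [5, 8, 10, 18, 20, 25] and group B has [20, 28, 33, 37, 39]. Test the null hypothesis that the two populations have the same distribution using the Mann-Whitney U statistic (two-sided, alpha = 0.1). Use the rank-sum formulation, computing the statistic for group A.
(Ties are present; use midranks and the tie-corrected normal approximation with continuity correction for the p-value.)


Step 1: Combine and sort all 11 observations; assign midranks.
sorted (value, group): (5,X), (8,X), (10,X), (18,X), (20,X), (20,Y), (25,X), (28,Y), (33,Y), (37,Y), (39,Y)
ranks: 5->1, 8->2, 10->3, 18->4, 20->5.5, 20->5.5, 25->7, 28->8, 33->9, 37->10, 39->11
Step 2: Rank sum for X: R1 = 1 + 2 + 3 + 4 + 5.5 + 7 = 22.5.
Step 3: U_X = R1 - n1(n1+1)/2 = 22.5 - 6*7/2 = 22.5 - 21 = 1.5.
       U_Y = n1*n2 - U_X = 30 - 1.5 = 28.5.
Step 4: Ties are present, so use the tie-corrected normal approximation (with continuity correction) for the p-value.
Step 5: p-value = 0.017365; compare to alpha = 0.1. reject H0.

U_X = 1.5, p = 0.017365, reject H0 at alpha = 0.1.


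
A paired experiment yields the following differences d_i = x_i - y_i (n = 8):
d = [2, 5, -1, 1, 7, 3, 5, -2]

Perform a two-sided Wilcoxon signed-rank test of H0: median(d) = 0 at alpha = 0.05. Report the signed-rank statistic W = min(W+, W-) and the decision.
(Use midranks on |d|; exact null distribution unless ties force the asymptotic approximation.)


Step 1: Drop any zero differences (none here) and take |d_i|.
|d| = [2, 5, 1, 1, 7, 3, 5, 2]
Step 2: Midrank |d_i| (ties get averaged ranks).
ranks: |2|->3.5, |5|->6.5, |1|->1.5, |1|->1.5, |7|->8, |3|->5, |5|->6.5, |2|->3.5
Step 3: Attach original signs; sum ranks with positive sign and with negative sign.
W+ = 3.5 + 6.5 + 1.5 + 8 + 5 + 6.5 = 31
W- = 1.5 + 3.5 = 5
(Check: W+ + W- = 36 should equal n(n+1)/2 = 36.)
Step 4: Test statistic W = min(W+, W-) = 5.
Step 5: Ties in |d|, so use the tie-corrected normal approximation.
        E[W] = n(n+1)/4 = 8*9/4 = 18.
        Tie groups: |d|=1 (t=2), |d|=2 (t=2), |d|=5 (t=2); sum(t^3 - t) = 18.
        Var[W] = n(n+1)(2n+1)/24 - sum(t^3-t)/48 = 1224/24 - 18/48 = 50.625.
        z = (W - E[W]) / sqrt(Var[W]) = (5 - 18) / 7.1151 = -1.8271.
        Two-sided p = 2*Phi(z) = 0.067686.
Step 6: alpha = 0.05. fail to reject H0.

W+ = 31, W- = 5, W = min = 5, p = 0.067686, fail to reject H0.


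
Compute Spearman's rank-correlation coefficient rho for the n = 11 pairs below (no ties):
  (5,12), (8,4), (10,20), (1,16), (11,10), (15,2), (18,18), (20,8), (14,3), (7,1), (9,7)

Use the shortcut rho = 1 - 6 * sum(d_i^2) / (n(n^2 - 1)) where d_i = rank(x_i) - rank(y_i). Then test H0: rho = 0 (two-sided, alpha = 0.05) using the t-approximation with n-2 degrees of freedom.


Step 1: Rank x and y separately (midranks; no ties here).
rank(x): 5->2, 8->4, 10->6, 1->1, 11->7, 15->9, 18->10, 20->11, 14->8, 7->3, 9->5
rank(y): 12->8, 4->4, 20->11, 16->9, 10->7, 2->2, 18->10, 8->6, 3->3, 1->1, 7->5
Step 2: d_i = R_x(i) - R_y(i); compute d_i^2.
  (2-8)^2=36, (4-4)^2=0, (6-11)^2=25, (1-9)^2=64, (7-7)^2=0, (9-2)^2=49, (10-10)^2=0, (11-6)^2=25, (8-3)^2=25, (3-1)^2=4, (5-5)^2=0
sum(d^2) = 228.
Step 3: rho = 1 - 6*228 / (11*(11^2 - 1)) = 1 - 1368/1320 = -0.036364.
Step 4: Under H0, t = rho * sqrt((n-2)/(1-rho^2)) = -0.1092 ~ t(9).
Step 5: Two-sided p-value from the t-distribution with 9 df = 0.915468.
Step 6: alpha = 0.05. fail to reject H0.

rho = -0.0364, p = 0.915468, fail to reject H0 at alpha = 0.05.


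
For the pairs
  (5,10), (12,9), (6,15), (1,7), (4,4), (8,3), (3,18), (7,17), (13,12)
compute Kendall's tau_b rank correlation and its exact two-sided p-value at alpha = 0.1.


Step 1: Enumerate the 36 unordered pairs (i,j) with i<j and classify each by sign(x_j-x_i) * sign(y_j-y_i).
  (1,2):dx=+7,dy=-1->D; (1,3):dx=+1,dy=+5->C; (1,4):dx=-4,dy=-3->C; (1,5):dx=-1,dy=-6->C
  (1,6):dx=+3,dy=-7->D; (1,7):dx=-2,dy=+8->D; (1,8):dx=+2,dy=+7->C; (1,9):dx=+8,dy=+2->C
  (2,3):dx=-6,dy=+6->D; (2,4):dx=-11,dy=-2->C; (2,5):dx=-8,dy=-5->C; (2,6):dx=-4,dy=-6->C
  (2,7):dx=-9,dy=+9->D; (2,8):dx=-5,dy=+8->D; (2,9):dx=+1,dy=+3->C; (3,4):dx=-5,dy=-8->C
  (3,5):dx=-2,dy=-11->C; (3,6):dx=+2,dy=-12->D; (3,7):dx=-3,dy=+3->D; (3,8):dx=+1,dy=+2->C
  (3,9):dx=+7,dy=-3->D; (4,5):dx=+3,dy=-3->D; (4,6):dx=+7,dy=-4->D; (4,7):dx=+2,dy=+11->C
  (4,8):dx=+6,dy=+10->C; (4,9):dx=+12,dy=+5->C; (5,6):dx=+4,dy=-1->D; (5,7):dx=-1,dy=+14->D
  (5,8):dx=+3,dy=+13->C; (5,9):dx=+9,dy=+8->C; (6,7):dx=-5,dy=+15->D; (6,8):dx=-1,dy=+14->D
  (6,9):dx=+5,dy=+9->C; (7,8):dx=+4,dy=-1->D; (7,9):dx=+10,dy=-6->D; (8,9):dx=+6,dy=-5->D
Step 2: C = 18, D = 18, total pairs = 36.
Step 3: tau = (C - D)/(n(n-1)/2) = (18 - 18)/36 = 0.000000.
Step 4: Exact two-sided p-value (enumerate n! = 362880 permutations of y under H0): p = 1.000000.
Step 5: alpha = 0.1. fail to reject H0.

tau_b = 0.0000 (C=18, D=18), p = 1.000000, fail to reject H0.


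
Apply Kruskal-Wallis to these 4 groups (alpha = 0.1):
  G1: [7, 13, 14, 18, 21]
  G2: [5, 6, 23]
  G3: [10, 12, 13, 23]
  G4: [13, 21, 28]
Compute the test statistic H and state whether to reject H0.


Step 1: Combine all N = 15 observations and assign midranks.
sorted (value, group, rank): (5,G2,1), (6,G2,2), (7,G1,3), (10,G3,4), (12,G3,5), (13,G1,7), (13,G3,7), (13,G4,7), (14,G1,9), (18,G1,10), (21,G1,11.5), (21,G4,11.5), (23,G2,13.5), (23,G3,13.5), (28,G4,15)
Step 2: Sum ranks within each group.
R_1 = 40.5 (n_1 = 5)
R_2 = 16.5 (n_2 = 3)
R_3 = 29.5 (n_3 = 4)
R_4 = 33.5 (n_4 = 3)
Step 3: H = 12/(N(N+1)) * sum(R_i^2/n_i) - 3(N+1)
     = 12/(15*16) * (40.5^2/5 + 16.5^2/3 + 29.5^2/4 + 33.5^2/3) - 3*16
     = 0.050000 * 1010.45 - 48
     = 2.522292.
Step 4: Ties present; correction factor C = 1 - 36/(15^3 - 15) = 0.989286. Corrected H = 2.522292 / 0.989286 = 2.549609.
Step 5: Under H0, H ~ chi^2(3); p-value = 0.466392.
Step 6: alpha = 0.1. fail to reject H0.

H = 2.5496, df = 3, p = 0.466392, fail to reject H0.


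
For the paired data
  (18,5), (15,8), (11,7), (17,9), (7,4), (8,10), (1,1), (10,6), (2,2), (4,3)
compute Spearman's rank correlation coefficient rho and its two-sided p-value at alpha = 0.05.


Step 1: Rank x and y separately (midranks; no ties here).
rank(x): 18->10, 15->8, 11->7, 17->9, 7->4, 8->5, 1->1, 10->6, 2->2, 4->3
rank(y): 5->5, 8->8, 7->7, 9->9, 4->4, 10->10, 1->1, 6->6, 2->2, 3->3
Step 2: d_i = R_x(i) - R_y(i); compute d_i^2.
  (10-5)^2=25, (8-8)^2=0, (7-7)^2=0, (9-9)^2=0, (4-4)^2=0, (5-10)^2=25, (1-1)^2=0, (6-6)^2=0, (2-2)^2=0, (3-3)^2=0
sum(d^2) = 50.
Step 3: rho = 1 - 6*50 / (10*(10^2 - 1)) = 1 - 300/990 = 0.696970.
Step 4: Under H0, t = rho * sqrt((n-2)/(1-rho^2)) = 2.7490 ~ t(8).
Step 5: Two-sided p-value from the t-distribution with 8 df = 0.025097.
Step 6: alpha = 0.05. reject H0.

rho = 0.6970, p = 0.025097, reject H0 at alpha = 0.05.


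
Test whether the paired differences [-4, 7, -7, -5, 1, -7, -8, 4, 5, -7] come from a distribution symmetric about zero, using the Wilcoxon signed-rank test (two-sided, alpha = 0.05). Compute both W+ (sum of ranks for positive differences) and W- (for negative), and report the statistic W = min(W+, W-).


Step 1: Drop any zero differences (none here) and take |d_i|.
|d| = [4, 7, 7, 5, 1, 7, 8, 4, 5, 7]
Step 2: Midrank |d_i| (ties get averaged ranks).
ranks: |4|->2.5, |7|->7.5, |7|->7.5, |5|->4.5, |1|->1, |7|->7.5, |8|->10, |4|->2.5, |5|->4.5, |7|->7.5
Step 3: Attach original signs; sum ranks with positive sign and with negative sign.
W+ = 7.5 + 1 + 2.5 + 4.5 = 15.5
W- = 2.5 + 7.5 + 4.5 + 7.5 + 10 + 7.5 = 39.5
(Check: W+ + W- = 55 should equal n(n+1)/2 = 55.)
Step 4: Test statistic W = min(W+, W-) = 15.5.
Step 5: Ties in |d|, so use the tie-corrected normal approximation.
        E[W] = n(n+1)/4 = 10*11/4 = 27.5.
        Tie groups: |d|=4 (t=2), |d|=5 (t=2), |d|=7 (t=4); sum(t^3 - t) = 72.
        Var[W] = n(n+1)(2n+1)/24 - sum(t^3-t)/48 = 2310/24 - 72/48 = 94.75.
        z = (W - E[W]) / sqrt(Var[W]) = (15.5 - 27.5) / 9.7340 = -1.2328.
        Two-sided p = 2*Phi(z) = 0.217651.
Step 6: alpha = 0.05. fail to reject H0.

W+ = 15.5, W- = 39.5, W = min = 15.5, p = 0.217651, fail to reject H0.


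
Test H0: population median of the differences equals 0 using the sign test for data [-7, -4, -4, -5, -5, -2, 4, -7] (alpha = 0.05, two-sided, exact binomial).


Step 1: Discard zero differences. Original n = 8; n_eff = number of nonzero differences = 8.
Nonzero differences (with sign): -7, -4, -4, -5, -5, -2, +4, -7
Step 2: Count signs: positive = 1, negative = 7.
Step 3: Under H0: P(positive) = 0.5, so the number of positives S ~ Bin(8, 0.5).
Step 4: Two-sided exact p-value = sum of Bin(8,0.5) probabilities at or below the observed probability = 0.070312.
Step 5: alpha = 0.05. fail to reject H0.

n_eff = 8, pos = 1, neg = 7, p = 0.070312, fail to reject H0.


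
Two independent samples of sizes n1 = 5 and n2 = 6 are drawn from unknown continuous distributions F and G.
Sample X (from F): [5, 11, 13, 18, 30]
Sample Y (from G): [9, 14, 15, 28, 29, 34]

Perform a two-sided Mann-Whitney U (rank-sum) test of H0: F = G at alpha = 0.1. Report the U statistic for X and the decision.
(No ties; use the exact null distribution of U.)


Step 1: Combine and sort all 11 observations; assign midranks.
sorted (value, group): (5,X), (9,Y), (11,X), (13,X), (14,Y), (15,Y), (18,X), (28,Y), (29,Y), (30,X), (34,Y)
ranks: 5->1, 9->2, 11->3, 13->4, 14->5, 15->6, 18->7, 28->8, 29->9, 30->10, 34->11
Step 2: Rank sum for X: R1 = 1 + 3 + 4 + 7 + 10 = 25.
Step 3: U_X = R1 - n1(n1+1)/2 = 25 - 5*6/2 = 25 - 15 = 10.
       U_Y = n1*n2 - U_X = 30 - 10 = 20.
Step 4: No ties, so the exact null distribution of U (based on enumerating the C(11,5) = 462 equally likely rank assignments) gives the two-sided p-value.
Step 5: p-value = 0.428571; compare to alpha = 0.1. fail to reject H0.

U_X = 10, p = 0.428571, fail to reject H0 at alpha = 0.1.


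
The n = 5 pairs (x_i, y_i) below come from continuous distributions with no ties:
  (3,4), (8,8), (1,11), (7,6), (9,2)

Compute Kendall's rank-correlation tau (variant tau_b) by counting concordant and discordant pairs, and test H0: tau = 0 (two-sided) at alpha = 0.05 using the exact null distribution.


Step 1: Enumerate the 10 unordered pairs (i,j) with i<j and classify each by sign(x_j-x_i) * sign(y_j-y_i).
  (1,2):dx=+5,dy=+4->C; (1,3):dx=-2,dy=+7->D; (1,4):dx=+4,dy=+2->C; (1,5):dx=+6,dy=-2->D
  (2,3):dx=-7,dy=+3->D; (2,4):dx=-1,dy=-2->C; (2,5):dx=+1,dy=-6->D; (3,4):dx=+6,dy=-5->D
  (3,5):dx=+8,dy=-9->D; (4,5):dx=+2,dy=-4->D
Step 2: C = 3, D = 7, total pairs = 10.
Step 3: tau = (C - D)/(n(n-1)/2) = (3 - 7)/10 = -0.400000.
Step 4: Exact two-sided p-value (enumerate n! = 120 permutations of y under H0): p = 0.483333.
Step 5: alpha = 0.05. fail to reject H0.

tau_b = -0.4000 (C=3, D=7), p = 0.483333, fail to reject H0.


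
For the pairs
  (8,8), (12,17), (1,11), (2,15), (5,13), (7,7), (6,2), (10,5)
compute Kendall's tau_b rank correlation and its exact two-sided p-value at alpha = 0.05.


Step 1: Enumerate the 28 unordered pairs (i,j) with i<j and classify each by sign(x_j-x_i) * sign(y_j-y_i).
  (1,2):dx=+4,dy=+9->C; (1,3):dx=-7,dy=+3->D; (1,4):dx=-6,dy=+7->D; (1,5):dx=-3,dy=+5->D
  (1,6):dx=-1,dy=-1->C; (1,7):dx=-2,dy=-6->C; (1,8):dx=+2,dy=-3->D; (2,3):dx=-11,dy=-6->C
  (2,4):dx=-10,dy=-2->C; (2,5):dx=-7,dy=-4->C; (2,6):dx=-5,dy=-10->C; (2,7):dx=-6,dy=-15->C
  (2,8):dx=-2,dy=-12->C; (3,4):dx=+1,dy=+4->C; (3,5):dx=+4,dy=+2->C; (3,6):dx=+6,dy=-4->D
  (3,7):dx=+5,dy=-9->D; (3,8):dx=+9,dy=-6->D; (4,5):dx=+3,dy=-2->D; (4,6):dx=+5,dy=-8->D
  (4,7):dx=+4,dy=-13->D; (4,8):dx=+8,dy=-10->D; (5,6):dx=+2,dy=-6->D; (5,7):dx=+1,dy=-11->D
  (5,8):dx=+5,dy=-8->D; (6,7):dx=-1,dy=-5->C; (6,8):dx=+3,dy=-2->D; (7,8):dx=+4,dy=+3->C
Step 2: C = 13, D = 15, total pairs = 28.
Step 3: tau = (C - D)/(n(n-1)/2) = (13 - 15)/28 = -0.071429.
Step 4: Exact two-sided p-value (enumerate n! = 40320 permutations of y under H0): p = 0.904861.
Step 5: alpha = 0.05. fail to reject H0.

tau_b = -0.0714 (C=13, D=15), p = 0.904861, fail to reject H0.


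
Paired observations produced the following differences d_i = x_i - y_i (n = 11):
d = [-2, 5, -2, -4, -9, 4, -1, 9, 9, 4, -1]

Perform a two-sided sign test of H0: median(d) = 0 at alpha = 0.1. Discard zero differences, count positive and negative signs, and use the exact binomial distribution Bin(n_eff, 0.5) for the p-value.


Step 1: Discard zero differences. Original n = 11; n_eff = number of nonzero differences = 11.
Nonzero differences (with sign): -2, +5, -2, -4, -9, +4, -1, +9, +9, +4, -1
Step 2: Count signs: positive = 5, negative = 6.
Step 3: Under H0: P(positive) = 0.5, so the number of positives S ~ Bin(11, 0.5).
Step 4: Two-sided exact p-value = sum of Bin(11,0.5) probabilities at or below the observed probability = 1.000000.
Step 5: alpha = 0.1. fail to reject H0.

n_eff = 11, pos = 5, neg = 6, p = 1.000000, fail to reject H0.


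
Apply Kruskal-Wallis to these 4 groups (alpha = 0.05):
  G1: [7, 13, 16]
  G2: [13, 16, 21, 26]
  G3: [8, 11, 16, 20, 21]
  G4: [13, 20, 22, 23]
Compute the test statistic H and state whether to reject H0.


Step 1: Combine all N = 16 observations and assign midranks.
sorted (value, group, rank): (7,G1,1), (8,G3,2), (11,G3,3), (13,G1,5), (13,G2,5), (13,G4,5), (16,G1,8), (16,G2,8), (16,G3,8), (20,G3,10.5), (20,G4,10.5), (21,G2,12.5), (21,G3,12.5), (22,G4,14), (23,G4,15), (26,G2,16)
Step 2: Sum ranks within each group.
R_1 = 14 (n_1 = 3)
R_2 = 41.5 (n_2 = 4)
R_3 = 36 (n_3 = 5)
R_4 = 44.5 (n_4 = 4)
Step 3: H = 12/(N(N+1)) * sum(R_i^2/n_i) - 3(N+1)
     = 12/(16*17) * (14^2/3 + 41.5^2/4 + 36^2/5 + 44.5^2/4) - 3*17
     = 0.044118 * 1250.16 - 51
     = 4.154044.
Step 4: Ties present; correction factor C = 1 - 60/(16^3 - 16) = 0.985294. Corrected H = 4.154044 / 0.985294 = 4.216045.
Step 5: Under H0, H ~ chi^2(3); p-value = 0.239060.
Step 6: alpha = 0.05. fail to reject H0.

H = 4.2160, df = 3, p = 0.239060, fail to reject H0.


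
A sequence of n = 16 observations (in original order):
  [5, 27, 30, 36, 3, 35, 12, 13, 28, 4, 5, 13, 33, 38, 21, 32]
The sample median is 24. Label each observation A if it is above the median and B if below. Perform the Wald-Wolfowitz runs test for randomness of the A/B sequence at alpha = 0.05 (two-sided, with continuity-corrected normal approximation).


Step 1: Compute median = 24; label A = above, B = below.
Labels in order: BAAABABBABBBAABA  (n_A = 8, n_B = 8)
Step 2: Count runs R = 10.
Step 3: Under H0 (random ordering), E[R] = 2*n_A*n_B/(n_A+n_B) + 1 = 2*8*8/16 + 1 = 9.0000.
        Var[R] = 2*n_A*n_B*(2*n_A*n_B - n_A - n_B) / ((n_A+n_B)^2 * (n_A+n_B-1)) = 14336/3840 = 3.7333.
        SD[R] = 1.9322.
Step 4: Continuity-corrected z = (R - 0.5 - E[R]) / SD[R] = (10 - 0.5 - 9.0000) / 1.9322 = 0.2588.
Step 5: Two-sided p-value via normal approximation = 2*(1 - Phi(|z|)) = 0.795809.
Step 6: alpha = 0.05. fail to reject H0.

R = 10, z = 0.2588, p = 0.795809, fail to reject H0.


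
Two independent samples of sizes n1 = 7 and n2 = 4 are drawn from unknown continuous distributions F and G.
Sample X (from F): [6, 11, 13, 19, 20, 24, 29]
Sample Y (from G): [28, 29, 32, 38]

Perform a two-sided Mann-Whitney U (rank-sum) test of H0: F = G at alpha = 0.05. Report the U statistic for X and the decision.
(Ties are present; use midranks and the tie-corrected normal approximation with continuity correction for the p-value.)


Step 1: Combine and sort all 11 observations; assign midranks.
sorted (value, group): (6,X), (11,X), (13,X), (19,X), (20,X), (24,X), (28,Y), (29,X), (29,Y), (32,Y), (38,Y)
ranks: 6->1, 11->2, 13->3, 19->4, 20->5, 24->6, 28->7, 29->8.5, 29->8.5, 32->10, 38->11
Step 2: Rank sum for X: R1 = 1 + 2 + 3 + 4 + 5 + 6 + 8.5 = 29.5.
Step 3: U_X = R1 - n1(n1+1)/2 = 29.5 - 7*8/2 = 29.5 - 28 = 1.5.
       U_Y = n1*n2 - U_X = 28 - 1.5 = 26.5.
Step 4: Ties are present, so use the tie-corrected normal approximation (with continuity correction) for the p-value.
Step 5: p-value = 0.023029; compare to alpha = 0.05. reject H0.

U_X = 1.5, p = 0.023029, reject H0 at alpha = 0.05.


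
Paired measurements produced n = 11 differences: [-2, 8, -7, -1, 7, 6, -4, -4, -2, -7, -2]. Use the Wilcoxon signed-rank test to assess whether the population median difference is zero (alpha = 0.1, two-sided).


Step 1: Drop any zero differences (none here) and take |d_i|.
|d| = [2, 8, 7, 1, 7, 6, 4, 4, 2, 7, 2]
Step 2: Midrank |d_i| (ties get averaged ranks).
ranks: |2|->3, |8|->11, |7|->9, |1|->1, |7|->9, |6|->7, |4|->5.5, |4|->5.5, |2|->3, |7|->9, |2|->3
Step 3: Attach original signs; sum ranks with positive sign and with negative sign.
W+ = 11 + 9 + 7 = 27
W- = 3 + 9 + 1 + 5.5 + 5.5 + 3 + 9 + 3 = 39
(Check: W+ + W- = 66 should equal n(n+1)/2 = 66.)
Step 4: Test statistic W = min(W+, W-) = 27.
Step 5: Ties in |d|, so use the tie-corrected normal approximation.
        E[W] = n(n+1)/4 = 11*12/4 = 33.
        Tie groups: |d|=2 (t=3), |d|=4 (t=2), |d|=7 (t=3); sum(t^3 - t) = 54.
        Var[W] = n(n+1)(2n+1)/24 - sum(t^3-t)/48 = 3036/24 - 54/48 = 125.375.
        z = (W - E[W]) / sqrt(Var[W]) = (27 - 33) / 11.1971 = -0.5359.
        Two-sided p = 2*Phi(z) = 0.592060.
Step 6: alpha = 0.1. fail to reject H0.

W+ = 27, W- = 39, W = min = 27, p = 0.592060, fail to reject H0.


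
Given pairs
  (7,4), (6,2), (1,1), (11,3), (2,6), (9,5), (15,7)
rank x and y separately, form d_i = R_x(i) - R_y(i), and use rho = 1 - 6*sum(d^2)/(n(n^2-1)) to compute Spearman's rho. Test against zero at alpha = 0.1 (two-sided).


Step 1: Rank x and y separately (midranks; no ties here).
rank(x): 7->4, 6->3, 1->1, 11->6, 2->2, 9->5, 15->7
rank(y): 4->4, 2->2, 1->1, 3->3, 6->6, 5->5, 7->7
Step 2: d_i = R_x(i) - R_y(i); compute d_i^2.
  (4-4)^2=0, (3-2)^2=1, (1-1)^2=0, (6-3)^2=9, (2-6)^2=16, (5-5)^2=0, (7-7)^2=0
sum(d^2) = 26.
Step 3: rho = 1 - 6*26 / (7*(7^2 - 1)) = 1 - 156/336 = 0.535714.
Step 4: Under H0, t = rho * sqrt((n-2)/(1-rho^2)) = 1.4186 ~ t(5).
Step 5: Two-sided p-value from the t-distribution with 5 df = 0.215217.
Step 6: alpha = 0.1. fail to reject H0.

rho = 0.5357, p = 0.215217, fail to reject H0 at alpha = 0.1.


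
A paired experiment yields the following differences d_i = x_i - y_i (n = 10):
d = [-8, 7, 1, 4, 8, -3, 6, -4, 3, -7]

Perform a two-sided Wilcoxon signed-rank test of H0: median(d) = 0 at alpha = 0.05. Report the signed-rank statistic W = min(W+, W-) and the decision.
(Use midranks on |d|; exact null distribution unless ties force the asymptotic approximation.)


Step 1: Drop any zero differences (none here) and take |d_i|.
|d| = [8, 7, 1, 4, 8, 3, 6, 4, 3, 7]
Step 2: Midrank |d_i| (ties get averaged ranks).
ranks: |8|->9.5, |7|->7.5, |1|->1, |4|->4.5, |8|->9.5, |3|->2.5, |6|->6, |4|->4.5, |3|->2.5, |7|->7.5
Step 3: Attach original signs; sum ranks with positive sign and with negative sign.
W+ = 7.5 + 1 + 4.5 + 9.5 + 6 + 2.5 = 31
W- = 9.5 + 2.5 + 4.5 + 7.5 = 24
(Check: W+ + W- = 55 should equal n(n+1)/2 = 55.)
Step 4: Test statistic W = min(W+, W-) = 24.
Step 5: Ties in |d|, so use the tie-corrected normal approximation.
        E[W] = n(n+1)/4 = 10*11/4 = 27.5.
        Tie groups: |d|=3 (t=2), |d|=4 (t=2), |d|=7 (t=2), |d|=8 (t=2); sum(t^3 - t) = 24.
        Var[W] = n(n+1)(2n+1)/24 - sum(t^3-t)/48 = 2310/24 - 24/48 = 95.75.
        z = (W - E[W]) / sqrt(Var[W]) = (24 - 27.5) / 9.7852 = -0.3577.
        Two-sided p = 2*Phi(z) = 0.720580.
Step 6: alpha = 0.05. fail to reject H0.

W+ = 31, W- = 24, W = min = 24, p = 0.720580, fail to reject H0.


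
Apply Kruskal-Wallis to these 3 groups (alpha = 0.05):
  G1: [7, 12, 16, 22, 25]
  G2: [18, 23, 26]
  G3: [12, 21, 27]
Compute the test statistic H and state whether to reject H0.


Step 1: Combine all N = 11 observations and assign midranks.
sorted (value, group, rank): (7,G1,1), (12,G1,2.5), (12,G3,2.5), (16,G1,4), (18,G2,5), (21,G3,6), (22,G1,7), (23,G2,8), (25,G1,9), (26,G2,10), (27,G3,11)
Step 2: Sum ranks within each group.
R_1 = 23.5 (n_1 = 5)
R_2 = 23 (n_2 = 3)
R_3 = 19.5 (n_3 = 3)
Step 3: H = 12/(N(N+1)) * sum(R_i^2/n_i) - 3(N+1)
     = 12/(11*12) * (23.5^2/5 + 23^2/3 + 19.5^2/3) - 3*12
     = 0.090909 * 413.533 - 36
     = 1.593939.
Step 4: Ties present; correction factor C = 1 - 6/(11^3 - 11) = 0.995455. Corrected H = 1.593939 / 0.995455 = 1.601218.
Step 5: Under H0, H ~ chi^2(2); p-value = 0.449055.
Step 6: alpha = 0.05. fail to reject H0.

H = 1.6012, df = 2, p = 0.449055, fail to reject H0.


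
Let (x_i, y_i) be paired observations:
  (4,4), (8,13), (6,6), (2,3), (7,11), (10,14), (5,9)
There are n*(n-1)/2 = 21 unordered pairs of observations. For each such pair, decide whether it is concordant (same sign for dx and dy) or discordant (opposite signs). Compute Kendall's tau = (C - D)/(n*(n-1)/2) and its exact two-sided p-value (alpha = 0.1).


Step 1: Enumerate the 21 unordered pairs (i,j) with i<j and classify each by sign(x_j-x_i) * sign(y_j-y_i).
  (1,2):dx=+4,dy=+9->C; (1,3):dx=+2,dy=+2->C; (1,4):dx=-2,dy=-1->C; (1,5):dx=+3,dy=+7->C
  (1,6):dx=+6,dy=+10->C; (1,7):dx=+1,dy=+5->C; (2,3):dx=-2,dy=-7->C; (2,4):dx=-6,dy=-10->C
  (2,5):dx=-1,dy=-2->C; (2,6):dx=+2,dy=+1->C; (2,7):dx=-3,dy=-4->C; (3,4):dx=-4,dy=-3->C
  (3,5):dx=+1,dy=+5->C; (3,6):dx=+4,dy=+8->C; (3,7):dx=-1,dy=+3->D; (4,5):dx=+5,dy=+8->C
  (4,6):dx=+8,dy=+11->C; (4,7):dx=+3,dy=+6->C; (5,6):dx=+3,dy=+3->C; (5,7):dx=-2,dy=-2->C
  (6,7):dx=-5,dy=-5->C
Step 2: C = 20, D = 1, total pairs = 21.
Step 3: tau = (C - D)/(n(n-1)/2) = (20 - 1)/21 = 0.904762.
Step 4: Exact two-sided p-value (enumerate n! = 5040 permutations of y under H0): p = 0.002778.
Step 5: alpha = 0.1. reject H0.

tau_b = 0.9048 (C=20, D=1), p = 0.002778, reject H0.


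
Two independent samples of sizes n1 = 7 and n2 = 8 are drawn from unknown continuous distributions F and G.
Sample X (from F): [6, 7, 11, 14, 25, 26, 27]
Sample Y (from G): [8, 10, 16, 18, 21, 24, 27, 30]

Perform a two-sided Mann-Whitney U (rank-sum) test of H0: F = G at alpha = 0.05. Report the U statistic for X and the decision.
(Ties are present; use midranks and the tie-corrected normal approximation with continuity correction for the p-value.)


Step 1: Combine and sort all 15 observations; assign midranks.
sorted (value, group): (6,X), (7,X), (8,Y), (10,Y), (11,X), (14,X), (16,Y), (18,Y), (21,Y), (24,Y), (25,X), (26,X), (27,X), (27,Y), (30,Y)
ranks: 6->1, 7->2, 8->3, 10->4, 11->5, 14->6, 16->7, 18->8, 21->9, 24->10, 25->11, 26->12, 27->13.5, 27->13.5, 30->15
Step 2: Rank sum for X: R1 = 1 + 2 + 5 + 6 + 11 + 12 + 13.5 = 50.5.
Step 3: U_X = R1 - n1(n1+1)/2 = 50.5 - 7*8/2 = 50.5 - 28 = 22.5.
       U_Y = n1*n2 - U_X = 56 - 22.5 = 33.5.
Step 4: Ties are present, so use the tie-corrected normal approximation (with continuity correction) for the p-value.
Step 5: p-value = 0.562485; compare to alpha = 0.05. fail to reject H0.

U_X = 22.5, p = 0.562485, fail to reject H0 at alpha = 0.05.


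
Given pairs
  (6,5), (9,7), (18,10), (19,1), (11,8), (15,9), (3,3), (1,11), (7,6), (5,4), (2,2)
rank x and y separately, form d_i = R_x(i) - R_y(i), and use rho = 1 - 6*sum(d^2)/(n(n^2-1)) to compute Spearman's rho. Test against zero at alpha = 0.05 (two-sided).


Step 1: Rank x and y separately (midranks; no ties here).
rank(x): 6->5, 9->7, 18->10, 19->11, 11->8, 15->9, 3->3, 1->1, 7->6, 5->4, 2->2
rank(y): 5->5, 7->7, 10->10, 1->1, 8->8, 9->9, 3->3, 11->11, 6->6, 4->4, 2->2
Step 2: d_i = R_x(i) - R_y(i); compute d_i^2.
  (5-5)^2=0, (7-7)^2=0, (10-10)^2=0, (11-1)^2=100, (8-8)^2=0, (9-9)^2=0, (3-3)^2=0, (1-11)^2=100, (6-6)^2=0, (4-4)^2=0, (2-2)^2=0
sum(d^2) = 200.
Step 3: rho = 1 - 6*200 / (11*(11^2 - 1)) = 1 - 1200/1320 = 0.090909.
Step 4: Under H0, t = rho * sqrt((n-2)/(1-rho^2)) = 0.2739 ~ t(9).
Step 5: Two-sided p-value from the t-distribution with 9 df = 0.790373.
Step 6: alpha = 0.05. fail to reject H0.

rho = 0.0909, p = 0.790373, fail to reject H0 at alpha = 0.05.


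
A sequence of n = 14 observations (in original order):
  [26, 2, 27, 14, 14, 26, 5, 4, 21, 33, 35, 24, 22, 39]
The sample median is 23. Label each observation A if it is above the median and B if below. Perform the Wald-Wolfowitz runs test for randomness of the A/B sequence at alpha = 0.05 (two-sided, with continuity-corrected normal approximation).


Step 1: Compute median = 23; label A = above, B = below.
Labels in order: ABABBABBBAAABA  (n_A = 7, n_B = 7)
Step 2: Count runs R = 9.
Step 3: Under H0 (random ordering), E[R] = 2*n_A*n_B/(n_A+n_B) + 1 = 2*7*7/14 + 1 = 8.0000.
        Var[R] = 2*n_A*n_B*(2*n_A*n_B - n_A - n_B) / ((n_A+n_B)^2 * (n_A+n_B-1)) = 8232/2548 = 3.2308.
        SD[R] = 1.7974.
Step 4: Continuity-corrected z = (R - 0.5 - E[R]) / SD[R] = (9 - 0.5 - 8.0000) / 1.7974 = 0.2782.
Step 5: Two-sided p-value via normal approximation = 2*(1 - Phi(|z|)) = 0.780879.
Step 6: alpha = 0.05. fail to reject H0.

R = 9, z = 0.2782, p = 0.780879, fail to reject H0.
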